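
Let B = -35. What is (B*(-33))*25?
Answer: 28875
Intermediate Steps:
(B*(-33))*25 = -35*(-33)*25 = 1155*25 = 28875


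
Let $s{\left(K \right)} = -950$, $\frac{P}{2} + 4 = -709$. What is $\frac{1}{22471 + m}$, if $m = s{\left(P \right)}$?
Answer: $\frac{1}{21521} \approx 4.6466 \cdot 10^{-5}$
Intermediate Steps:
$P = -1426$ ($P = -8 + 2 \left(-709\right) = -8 - 1418 = -1426$)
$m = -950$
$\frac{1}{22471 + m} = \frac{1}{22471 - 950} = \frac{1}{21521}$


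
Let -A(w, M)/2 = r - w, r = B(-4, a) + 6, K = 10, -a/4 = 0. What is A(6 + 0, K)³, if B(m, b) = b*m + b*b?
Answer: 0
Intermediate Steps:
a = 0 (a = -4*0 = 0)
B(m, b) = b² + b*m (B(m, b) = b*m + b² = b² + b*m)
r = 6 (r = 0*(0 - 4) + 6 = 0*(-4) + 6 = 0 + 6 = 6)
A(w, M) = -12 + 2*w (A(w, M) = -2*(6 - w) = -12 + 2*w)
A(6 + 0, K)³ = (-12 + 2*(6 + 0))³ = (-12 + 2*6)³ = (-12 + 12)³ = 0³ = 0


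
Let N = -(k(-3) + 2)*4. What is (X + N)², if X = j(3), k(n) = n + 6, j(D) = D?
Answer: 289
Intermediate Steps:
k(n) = 6 + n
N = -20 (N = -((6 - 3) + 2)*4 = -(3 + 2)*4 = -1*5*4 = -5*4 = -20)
X = 3
(X + N)² = (3 - 20)² = (-17)² = 289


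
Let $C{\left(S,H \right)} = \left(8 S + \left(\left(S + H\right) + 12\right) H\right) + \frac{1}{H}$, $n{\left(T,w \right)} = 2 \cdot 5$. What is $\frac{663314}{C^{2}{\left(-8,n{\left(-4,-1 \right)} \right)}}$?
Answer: $\frac{66331400}{579121} \approx 114.54$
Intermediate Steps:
$n{\left(T,w \right)} = 10$
$C{\left(S,H \right)} = \frac{1}{H} + 8 S + H \left(12 + H + S\right)$ ($C{\left(S,H \right)} = \left(8 S + \left(\left(H + S\right) + 12\right) H\right) + \frac{1}{H} = \left(8 S + \left(12 + H + S\right) H\right) + \frac{1}{H} = \left(8 S + H \left(12 + H + S\right)\right) + \frac{1}{H} = \frac{1}{H} + 8 S + H \left(12 + H + S\right)$)
$\frac{663314}{C^{2}{\left(-8,n{\left(-4,-1 \right)} \right)}} = \frac{663314}{\left(\frac{1}{10} + 10^{2} + 8 \left(-8\right) + 12 \cdot 10 + 10 \left(-8\right)\right)^{2}} = \frac{663314}{\left(\frac{1}{10} + 100 - 64 + 120 - 80\right)^{2}} = \frac{663314}{\left(\frac{761}{10}\right)^{2}} = \frac{663314}{\frac{579121}{100}} = 663314 \cdot \frac{100}{579121} = \frac{66331400}{579121}$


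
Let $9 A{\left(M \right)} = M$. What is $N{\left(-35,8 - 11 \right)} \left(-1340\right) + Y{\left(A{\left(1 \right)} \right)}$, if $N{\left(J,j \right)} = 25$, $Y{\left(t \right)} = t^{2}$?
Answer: $- \frac{2713499}{81} \approx -33500.0$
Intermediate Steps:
$A{\left(M \right)} = \frac{M}{9}$
$N{\left(-35,8 - 11 \right)} \left(-1340\right) + Y{\left(A{\left(1 \right)} \right)} = 25 \left(-1340\right) + \left(\frac{1}{9} \cdot 1\right)^{2} = -33500 + \left(\frac{1}{9}\right)^{2} = -33500 + \frac{1}{81} = - \frac{2713499}{81}$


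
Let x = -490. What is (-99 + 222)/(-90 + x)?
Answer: -123/580 ≈ -0.21207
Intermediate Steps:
(-99 + 222)/(-90 + x) = (-99 + 222)/(-90 - 490) = 123/(-580) = 123*(-1/580) = -123/580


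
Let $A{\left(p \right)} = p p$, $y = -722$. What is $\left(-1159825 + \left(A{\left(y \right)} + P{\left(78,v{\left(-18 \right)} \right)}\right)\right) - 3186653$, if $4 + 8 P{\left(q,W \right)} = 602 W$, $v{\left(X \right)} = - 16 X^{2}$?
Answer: $- \frac{8430581}{2} \approx -4.2153 \cdot 10^{6}$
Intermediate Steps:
$P{\left(q,W \right)} = - \frac{1}{2} + \frac{301 W}{4}$ ($P{\left(q,W \right)} = - \frac{1}{2} + \frac{602 W}{8} = - \frac{1}{2} + \frac{301 W}{4}$)
$A{\left(p \right)} = p^{2}$
$\left(-1159825 + \left(A{\left(y \right)} + P{\left(78,v{\left(-18 \right)} \right)}\right)\right) - 3186653 = \left(-1159825 + \left(\left(-722\right)^{2} + \left(- \frac{1}{2} + \frac{301 \left(- 16 \left(-18\right)^{2}\right)}{4}\right)\right)\right) - 3186653 = \left(-1159825 + \left(521284 + \left(- \frac{1}{2} + \frac{301 \left(\left(-16\right) 324\right)}{4}\right)\right)\right) - 3186653 = \left(-1159825 + \left(521284 + \left(- \frac{1}{2} + \frac{301}{4} \left(-5184\right)\right)\right)\right) - 3186653 = \left(-1159825 + \left(521284 - \frac{780193}{2}\right)\right) - 3186653 = \left(-1159825 + \frac{262375}{2}\right) - 3186653 = - \frac{2057275}{2} - 3186653 = - \frac{8430581}{2}$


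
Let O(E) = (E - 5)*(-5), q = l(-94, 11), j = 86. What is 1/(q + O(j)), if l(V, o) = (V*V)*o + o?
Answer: 1/96802 ≈ 1.0330e-5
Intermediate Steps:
l(V, o) = o + o*V² (l(V, o) = V²*o + o = o*V² + o = o + o*V²)
q = 97207 (q = 11*(1 + (-94)²) = 11*(1 + 8836) = 11*8837 = 97207)
O(E) = 25 - 5*E (O(E) = (-5 + E)*(-5) = 25 - 5*E)
1/(q + O(j)) = 1/(97207 + (25 - 5*86)) = 1/(97207 + (25 - 430)) = 1/(97207 - 405) = 1/96802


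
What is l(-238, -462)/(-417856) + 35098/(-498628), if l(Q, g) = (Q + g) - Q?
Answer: -1804442969/26044337696 ≈ -0.069283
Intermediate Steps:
l(Q, g) = g
l(-238, -462)/(-417856) + 35098/(-498628) = -462/(-417856) + 35098/(-498628) = -462*(-1/417856) + 35098*(-1/498628) = 231/208928 - 17549/249314 = -1804442969/26044337696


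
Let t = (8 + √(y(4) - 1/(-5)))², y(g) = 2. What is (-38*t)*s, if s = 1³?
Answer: -12578/5 - 608*√55/5 ≈ -3417.4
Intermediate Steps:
s = 1
t = (8 + √55/5)² (t = (8 + √(2 - 1/(-5)))² = (8 + √(2 - 1*(-⅕)))² = (8 + √(2 + ⅕))² = (8 + √(11/5))² = (8 + √55/5)² ≈ 89.932)
(-38*t)*s = -38*(331/5 + 16*√55/5)*1 = (-12578/5 - 608*√55/5)*1 = -12578/5 - 608*√55/5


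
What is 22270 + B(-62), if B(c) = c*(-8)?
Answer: 22766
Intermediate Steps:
B(c) = -8*c
22270 + B(-62) = 22270 - 8*(-62) = 22270 + 496 = 22766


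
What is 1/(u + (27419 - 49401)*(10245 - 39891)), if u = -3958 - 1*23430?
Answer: 1/651650984 ≈ 1.5346e-9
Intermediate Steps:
u = -27388 (u = -3958 - 23430 = -27388)
1/(u + (27419 - 49401)*(10245 - 39891)) = 1/(-27388 + (27419 - 49401)*(10245 - 39891)) = 1/(-27388 - 21982*(-29646)) = 1/(-27388 + 651678372) = 1/651650984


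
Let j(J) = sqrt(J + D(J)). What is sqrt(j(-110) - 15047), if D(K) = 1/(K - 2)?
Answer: sqrt(-2949212 + 777*I*sqrt(7))/14 ≈ 0.042752 + 122.67*I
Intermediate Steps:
D(K) = 1/(-2 + K)
j(J) = sqrt(J + 1/(-2 + J))
sqrt(j(-110) - 15047) = sqrt(sqrt((1 - 110*(-2 - 110))/(-2 - 110)) - 15047) = sqrt(sqrt((1 - 110*(-112))/(-112)) - 15047) = sqrt(sqrt(-(1 + 12320)/112) - 15047) = sqrt(sqrt(-1/112*12321) - 15047) = sqrt(sqrt(-12321/112) - 15047) = sqrt(111*I*sqrt(7)/28 - 15047) = sqrt(-15047 + 111*I*sqrt(7)/28)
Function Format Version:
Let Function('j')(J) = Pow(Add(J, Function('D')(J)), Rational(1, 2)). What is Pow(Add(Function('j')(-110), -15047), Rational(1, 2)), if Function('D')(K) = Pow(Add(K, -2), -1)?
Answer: Mul(Rational(1, 14), Pow(Add(-2949212, Mul(777, I, Pow(7, Rational(1, 2)))), Rational(1, 2))) ≈ Add(0.042752, Mul(122.67, I))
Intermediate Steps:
Function('D')(K) = Pow(Add(-2, K), -1)
Function('j')(J) = Pow(Add(J, Pow(Add(-2, J), -1)), Rational(1, 2))
Pow(Add(Function('j')(-110), -15047), Rational(1, 2)) = Pow(Add(Pow(Mul(Pow(Add(-2, -110), -1), Add(1, Mul(-110, Add(-2, -110)))), Rational(1, 2)), -15047), Rational(1, 2)) = Pow(Add(Pow(Mul(Pow(-112, -1), Add(1, Mul(-110, -112))), Rational(1, 2)), -15047), Rational(1, 2)) = Pow(Add(Pow(Mul(Rational(-1, 112), Add(1, 12320)), Rational(1, 2)), -15047), Rational(1, 2)) = Pow(Add(Pow(Mul(Rational(-1, 112), 12321), Rational(1, 2)), -15047), Rational(1, 2)) = Pow(Add(Pow(Rational(-12321, 112), Rational(1, 2)), -15047), Rational(1, 2)) = Pow(Add(Mul(Rational(111, 28), I, Pow(7, Rational(1, 2))), -15047), Rational(1, 2)) = Pow(Add(-15047, Mul(Rational(111, 28), I, Pow(7, Rational(1, 2)))), Rational(1, 2))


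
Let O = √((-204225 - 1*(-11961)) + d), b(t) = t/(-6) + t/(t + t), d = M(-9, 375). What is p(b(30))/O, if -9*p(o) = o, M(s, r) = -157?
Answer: -I*√192421/384842 ≈ -0.0011398*I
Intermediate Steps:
d = -157
b(t) = ½ - t/6 (b(t) = t*(-⅙) + t/((2*t)) = -t/6 + t*(1/(2*t)) = -t/6 + ½ = ½ - t/6)
O = I*√192421 (O = √((-204225 - 1*(-11961)) - 157) = √((-204225 + 11961) - 157) = √(-192264 - 157) = √(-192421) = I*√192421 ≈ 438.66*I)
p(o) = -o/9
p(b(30))/O = (-(½ - ⅙*30)/9)/((I*√192421)) = (-(½ - 5)/9)*(-I*√192421/192421) = (-⅑*(-9/2))*(-I*√192421/192421) = (-I*√192421/192421)/2 = -I*√192421/384842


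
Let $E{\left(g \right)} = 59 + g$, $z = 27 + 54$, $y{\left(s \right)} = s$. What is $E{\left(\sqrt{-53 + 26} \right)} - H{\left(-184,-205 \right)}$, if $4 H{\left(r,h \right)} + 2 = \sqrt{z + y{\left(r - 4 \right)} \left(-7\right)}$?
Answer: $\frac{119}{2} - \frac{\sqrt{1397}}{4} + 3 i \sqrt{3} \approx 50.156 + 5.1962 i$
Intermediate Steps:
$z = 81$
$H{\left(r,h \right)} = - \frac{1}{2} + \frac{\sqrt{109 - 7 r}}{4}$ ($H{\left(r,h \right)} = - \frac{1}{2} + \frac{\sqrt{81 + \left(r - 4\right) \left(-7\right)}}{4} = - \frac{1}{2} + \frac{\sqrt{81 + \left(-4 + r\right) \left(-7\right)}}{4} = - \frac{1}{2} + \frac{\sqrt{81 - \left(-28 + 7 r\right)}}{4} = - \frac{1}{2} + \frac{\sqrt{109 - 7 r}}{4}$)
$E{\left(\sqrt{-53 + 26} \right)} - H{\left(-184,-205 \right)} = \left(59 + \sqrt{-53 + 26}\right) - \left(- \frac{1}{2} + \frac{\sqrt{109 - -1288}}{4}\right) = \left(59 + \sqrt{-27}\right) - \left(- \frac{1}{2} + \frac{\sqrt{109 + 1288}}{4}\right) = \left(59 + 3 i \sqrt{3}\right) - \left(- \frac{1}{2} + \frac{\sqrt{1397}}{4}\right) = \left(59 + 3 i \sqrt{3}\right) + \left(\frac{1}{2} - \frac{\sqrt{1397}}{4}\right) = \frac{119}{2} - \frac{\sqrt{1397}}{4} + 3 i \sqrt{3}$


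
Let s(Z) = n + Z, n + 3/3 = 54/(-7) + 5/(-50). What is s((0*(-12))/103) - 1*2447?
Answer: -171907/70 ≈ -2455.8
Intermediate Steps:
n = -617/70 (n = -1 + (54/(-7) + 5/(-50)) = -1 + (54*(-⅐) + 5*(-1/50)) = -1 + (-54/7 - ⅒) = -1 - 547/70 = -617/70 ≈ -8.8143)
s(Z) = -617/70 + Z
s((0*(-12))/103) - 1*2447 = (-617/70 + (0*(-12))/103) - 1*2447 = (-617/70 + 0*(1/103)) - 2447 = (-617/70 + 0) - 2447 = -617/70 - 2447 = -171907/70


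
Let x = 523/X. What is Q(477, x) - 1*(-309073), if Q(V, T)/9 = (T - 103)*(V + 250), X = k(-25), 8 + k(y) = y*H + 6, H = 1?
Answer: -1474789/3 ≈ -4.9160e+5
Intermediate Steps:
k(y) = -2 + y (k(y) = -8 + (y*1 + 6) = -8 + (y + 6) = -8 + (6 + y) = -2 + y)
X = -27 (X = -2 - 25 = -27)
x = -523/27 (x = 523/(-27) = 523*(-1/27) = -523/27 ≈ -19.370)
Q(V, T) = 9*(-103 + T)*(250 + V) (Q(V, T) = 9*((T - 103)*(V + 250)) = 9*((-103 + T)*(250 + V)) = 9*(-103 + T)*(250 + V))
Q(477, x) - 1*(-309073) = (-231750 - 927*477 + 2250*(-523/27) + 9*(-523/27)*477) - 1*(-309073) = (-231750 - 442179 - 130750/3 - 83157) + 309073 = -2402008/3 + 309073 = -1474789/3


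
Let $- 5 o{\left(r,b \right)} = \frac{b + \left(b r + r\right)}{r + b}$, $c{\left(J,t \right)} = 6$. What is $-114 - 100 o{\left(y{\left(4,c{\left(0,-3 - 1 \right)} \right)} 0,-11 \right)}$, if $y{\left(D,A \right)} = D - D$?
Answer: $-94$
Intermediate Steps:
$y{\left(D,A \right)} = 0$
$o{\left(r,b \right)} = - \frac{b + r + b r}{5 \left(b + r\right)}$ ($o{\left(r,b \right)} = - \frac{\left(b + \left(b r + r\right)\right) \frac{1}{r + b}}{5} = - \frac{\left(b + \left(r + b r\right)\right) \frac{1}{b + r}}{5} = - \frac{\left(b + r + b r\right) \frac{1}{b + r}}{5} = - \frac{\frac{1}{b + r} \left(b + r + b r\right)}{5} = - \frac{b + r + b r}{5 \left(b + r\right)}$)
$-114 - 100 o{\left(y{\left(4,c{\left(0,-3 - 1 \right)} \right)} 0,-11 \right)} = -114 - 100 \frac{\left(-1\right) \left(-11\right) - 0 \cdot 0 - - 11 \cdot 0 \cdot 0}{5 \left(-11 + 0 \cdot 0\right)} = -114 - 100 \frac{11 - 0 - \left(-11\right) 0}{5 \left(-11 + 0\right)} = -114 - 100 \frac{11 + 0 + 0}{5 \left(-11\right)} = -114 - 100 \cdot \frac{1}{5} \left(- \frac{1}{11}\right) 11 = -114 - -20 = -114 + 20 = -94$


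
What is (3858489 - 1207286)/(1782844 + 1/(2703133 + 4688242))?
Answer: 19596035574125/13177668570501 ≈ 1.4871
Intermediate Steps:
(3858489 - 1207286)/(1782844 + 1/(2703133 + 4688242)) = 2651203/(1782844 + 1/7391375) = 2651203/(13177668570501/7391375) = 2651203*(7391375/13177668570501) = 19596035574125/13177668570501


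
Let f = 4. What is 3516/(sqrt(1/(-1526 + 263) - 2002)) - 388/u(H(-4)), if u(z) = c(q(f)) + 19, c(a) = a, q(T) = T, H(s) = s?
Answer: -388/23 - 3516*I*sqrt(3193529601)/2528527 ≈ -16.87 - 78.581*I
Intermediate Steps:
u(z) = 23 (u(z) = 4 + 19 = 23)
3516/(sqrt(1/(-1526 + 263) - 2002)) - 388/u(H(-4)) = 3516/(sqrt(1/(-1526 + 263) - 2002)) - 388/23 = 3516/(sqrt(1/(-1263) - 2002)) - 388*1/23 = 3516/(sqrt(-1/1263 - 2002)) - 388/23 = 3516/(sqrt(-2528527/1263)) - 388/23 = 3516/((I*sqrt(3193529601)/1263)) - 388/23 = 3516*(-I*sqrt(3193529601)/2528527) - 388/23 = -3516*I*sqrt(3193529601)/2528527 - 388/23 = -388/23 - 3516*I*sqrt(3193529601)/2528527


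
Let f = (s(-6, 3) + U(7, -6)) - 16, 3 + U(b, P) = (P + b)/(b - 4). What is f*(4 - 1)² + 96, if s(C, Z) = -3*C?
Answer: 90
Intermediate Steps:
U(b, P) = -3 + (P + b)/(-4 + b) (U(b, P) = -3 + (P + b)/(b - 4) = -3 + (P + b)/(-4 + b))
f = -⅔ (f = (-3*(-6) + (12 - 6 - 2*7)/(-4 + 7)) - 16 = (18 + (12 - 6 - 14)/3) - 16 = (18 + (⅓)*(-8)) - 16 = (18 - 8/3) - 16 = 46/3 - 16 = -⅔ ≈ -0.66667)
f*(4 - 1)² + 96 = -2*(4 - 1)²/3 + 96 = -⅔*3² + 96 = -⅔*9 + 96 = -6 + 96 = 90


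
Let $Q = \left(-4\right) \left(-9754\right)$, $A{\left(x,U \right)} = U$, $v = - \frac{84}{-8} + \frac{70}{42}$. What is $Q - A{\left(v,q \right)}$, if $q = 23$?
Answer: $38993$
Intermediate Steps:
$v = \frac{73}{6}$ ($v = \left(-84\right) \left(- \frac{1}{8}\right) + 70 \cdot \frac{1}{42} = \frac{21}{2} + \frac{5}{3} = \frac{73}{6} \approx 12.167$)
$Q = 39016$
$Q - A{\left(v,q \right)} = 39016 - 23 = 38993$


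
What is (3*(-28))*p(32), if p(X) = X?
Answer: -2688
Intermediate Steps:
(3*(-28))*p(32) = (3*(-28))*32 = -84*32 = -2688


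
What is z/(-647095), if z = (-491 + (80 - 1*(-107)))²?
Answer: -92416/647095 ≈ -0.14282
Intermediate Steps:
z = 92416 (z = (-491 + (80 + 107))² = (-491 + 187)² = (-304)² = 92416)
z/(-647095) = 92416/(-647095) = 92416*(-1/647095) = -92416/647095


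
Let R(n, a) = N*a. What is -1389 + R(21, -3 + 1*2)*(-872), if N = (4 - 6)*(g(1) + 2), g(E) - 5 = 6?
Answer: -24061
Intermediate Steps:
g(E) = 11 (g(E) = 5 + 6 = 11)
N = -26 (N = (4 - 6)*(11 + 2) = -2*13 = -26)
R(n, a) = -26*a
-1389 + R(21, -3 + 1*2)*(-872) = -1389 - 26*(-3 + 1*2)*(-872) = -1389 - 26*(-3 + 2)*(-872) = -1389 - 26*(-1)*(-872) = -1389 + 26*(-872) = -1389 - 22672 = -24061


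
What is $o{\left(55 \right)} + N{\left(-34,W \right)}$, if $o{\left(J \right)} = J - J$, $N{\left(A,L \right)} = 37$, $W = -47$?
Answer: $37$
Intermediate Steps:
$o{\left(J \right)} = 0$
$o{\left(55 \right)} + N{\left(-34,W \right)} = 0 + 37 = 37$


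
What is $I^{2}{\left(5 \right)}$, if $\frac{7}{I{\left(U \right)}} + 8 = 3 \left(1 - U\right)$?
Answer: $\frac{49}{400} \approx 0.1225$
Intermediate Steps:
$I{\left(U \right)} = \frac{7}{-5 - 3 U}$ ($I{\left(U \right)} = \frac{7}{-8 + 3 \left(1 - U\right)} = \frac{7}{-8 - \left(-3 + 3 U\right)} = \frac{7}{-5 - 3 U}$)
$I^{2}{\left(5 \right)} = \left(- \frac{7}{5 + 3 \cdot 5}\right)^{2} = \left(- \frac{7}{5 + 15}\right)^{2} = \left(- \frac{7}{20}\right)^{2} = \frac{49}{400}$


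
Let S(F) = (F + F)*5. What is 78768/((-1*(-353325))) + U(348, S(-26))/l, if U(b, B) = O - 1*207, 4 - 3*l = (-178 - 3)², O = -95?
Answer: 322257314/1285985225 ≈ 0.25059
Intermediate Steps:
S(F) = 10*F (S(F) = (2*F)*5 = 10*F)
l = -10919 (l = 4/3 - (-178 - 3)²/3 = 4/3 - ⅓*(-181)² = 4/3 - ⅓*32761 = 4/3 - 32761/3 = -10919)
U(b, B) = -302 (U(b, B) = -95 - 1*207 = -95 - 207 = -302)
78768/((-1*(-353325))) + U(348, S(-26))/l = 78768/((-1*(-353325))) - 302/(-10919) = 78768/353325 - 302*(-1/10919) = 78768*(1/353325) + 302/10919 = 26256/117775 + 302/10919 = 322257314/1285985225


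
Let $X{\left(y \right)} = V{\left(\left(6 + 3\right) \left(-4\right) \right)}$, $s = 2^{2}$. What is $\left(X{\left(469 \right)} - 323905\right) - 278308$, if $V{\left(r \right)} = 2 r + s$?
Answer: $-602281$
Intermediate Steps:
$s = 4$
$V{\left(r \right)} = 4 + 2 r$ ($V{\left(r \right)} = 2 r + 4 = 4 + 2 r$)
$X{\left(y \right)} = -68$ ($X{\left(y \right)} = 4 + 2 \left(6 + 3\right) \left(-4\right) = 4 + 2 \cdot 9 \left(-4\right) = 4 + 2 \left(-36\right) = 4 - 72 = -68$)
$\left(X{\left(469 \right)} - 323905\right) - 278308 = \left(-68 - 323905\right) - 278308 = -323973 - 278308 = -602281$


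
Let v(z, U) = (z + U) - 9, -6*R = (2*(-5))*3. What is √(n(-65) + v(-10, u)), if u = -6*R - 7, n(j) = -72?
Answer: 8*I*√2 ≈ 11.314*I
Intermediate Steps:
R = 5 (R = -2*(-5)*3/6 = -(-5)*3/3 = -⅙*(-30) = 5)
u = -37 (u = -6*5 - 7 = -30 - 7 = -37)
v(z, U) = -9 + U + z (v(z, U) = (U + z) - 9 = -9 + U + z)
√(n(-65) + v(-10, u)) = √(-72 + (-9 - 37 - 10)) = √(-72 - 56) = √(-128) = 8*I*√2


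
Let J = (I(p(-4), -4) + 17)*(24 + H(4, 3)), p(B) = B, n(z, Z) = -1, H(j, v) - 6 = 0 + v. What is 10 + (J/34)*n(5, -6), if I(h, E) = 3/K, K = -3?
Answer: -94/17 ≈ -5.5294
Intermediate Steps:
H(j, v) = 6 + v (H(j, v) = 6 + (0 + v) = 6 + v)
I(h, E) = -1 (I(h, E) = 3/(-3) = 3*(-⅓) = -1)
J = 528 (J = (-1 + 17)*(24 + (6 + 3)) = 16*(24 + 9) = 16*33 = 528)
10 + (J/34)*n(5, -6) = 10 + (528/34)*(-1) = 10 + (528*(1/34))*(-1) = 10 + (264/17)*(-1) = 10 - 264/17 = -94/17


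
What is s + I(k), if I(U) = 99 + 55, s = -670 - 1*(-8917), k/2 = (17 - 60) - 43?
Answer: 8401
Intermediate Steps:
k = -172 (k = 2*((17 - 60) - 43) = 2*(-43 - 43) = 2*(-86) = -172)
s = 8247 (s = -670 + 8917 = 8247)
I(U) = 154
s + I(k) = 8247 + 154 = 8401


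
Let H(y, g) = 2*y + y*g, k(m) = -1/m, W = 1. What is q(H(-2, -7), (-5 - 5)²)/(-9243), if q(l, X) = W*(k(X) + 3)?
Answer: -23/71100 ≈ -0.00032349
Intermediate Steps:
H(y, g) = 2*y + g*y
q(l, X) = 3 - 1/X (q(l, X) = 1*(-1/X + 3) = 1*(3 - 1/X) = 3 - 1/X)
q(H(-2, -7), (-5 - 5)²)/(-9243) = (3 - 1/((-5 - 5)²))/(-9243) = (3 - 1/((-10)²))*(-1/9243) = (3 - 1/100)*(-1/9243) = (299/100)*(-1/9243) = -23/71100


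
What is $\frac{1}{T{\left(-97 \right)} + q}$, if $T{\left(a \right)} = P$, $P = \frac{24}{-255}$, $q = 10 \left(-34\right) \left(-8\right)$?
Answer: $\frac{85}{231192} \approx 0.00036766$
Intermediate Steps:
$q = 2720$ ($q = \left(-340\right) \left(-8\right) = 2720$)
$P = - \frac{8}{85}$ ($P = 24 \left(- \frac{1}{255}\right) = - \frac{8}{85} \approx -0.094118$)
$T{\left(a \right)} = - \frac{8}{85}$
$\frac{1}{T{\left(-97 \right)} + q} = \frac{1}{- \frac{8}{85} + 2720} = \frac{1}{\frac{231192}{85}} = \frac{85}{231192}$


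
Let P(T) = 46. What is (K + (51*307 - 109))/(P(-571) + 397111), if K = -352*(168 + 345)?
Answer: -165028/397157 ≈ -0.41552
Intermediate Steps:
K = -180576 (K = -352*513 = -180576)
(K + (51*307 - 109))/(P(-571) + 397111) = (-180576 + (51*307 - 109))/(46 + 397111) = (-180576 + (15657 - 109))/397157 = (-180576 + 15548)*(1/397157) = -165028*1/397157 = -165028/397157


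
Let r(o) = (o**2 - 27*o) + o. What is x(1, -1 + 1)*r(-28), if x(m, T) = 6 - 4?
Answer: 3024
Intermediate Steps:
x(m, T) = 2
r(o) = o**2 - 26*o
x(1, -1 + 1)*r(-28) = 2*(-28*(-26 - 28)) = 2*(-28*(-54)) = 2*1512 = 3024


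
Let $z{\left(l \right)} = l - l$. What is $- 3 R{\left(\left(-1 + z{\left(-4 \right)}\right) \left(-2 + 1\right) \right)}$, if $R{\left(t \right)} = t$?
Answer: $-3$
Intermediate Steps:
$z{\left(l \right)} = 0$
$- 3 R{\left(\left(-1 + z{\left(-4 \right)}\right) \left(-2 + 1\right) \right)} = - 3 \left(-1 + 0\right) \left(-2 + 1\right) = - 3 \left(\left(-1\right) \left(-1\right)\right) = \left(-3\right) 1 = -3$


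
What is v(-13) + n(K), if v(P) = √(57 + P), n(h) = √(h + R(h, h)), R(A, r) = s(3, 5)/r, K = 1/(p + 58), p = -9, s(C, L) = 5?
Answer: 2*√11 + 3*√1334/7 ≈ 22.286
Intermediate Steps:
K = 1/49 (K = 1/(-9 + 58) = 1/49 ≈ 0.020408)
R(A, r) = 5/r
n(h) = √(h + 5/h)
v(-13) + n(K) = √(57 - 13) + √(1/49 + 5/(1/49)) = √44 + √(1/49 + 5*49) = 2*√11 + √(1/49 + 245) = 2*√11 + √(12006/49) = 2*√11 + 3*√1334/7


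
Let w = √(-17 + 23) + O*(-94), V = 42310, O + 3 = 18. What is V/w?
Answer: -9942850/331349 - 21155*√6/994047 ≈ -30.059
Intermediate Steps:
O = 15 (O = -3 + 18 = 15)
w = -1410 + √6 (w = √(-17 + 23) + 15*(-94) = √6 - 1410 = -1410 + √6 ≈ -1407.6)
V/w = 42310/(-1410 + √6)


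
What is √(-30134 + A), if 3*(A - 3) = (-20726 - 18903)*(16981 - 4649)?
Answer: I*√1466385663/3 ≈ 12764.0*I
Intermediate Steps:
A = -488704819/3 (A = 3 + ((-20726 - 18903)*(16981 - 4649))/3 = 3 + (-39629*12332)/3 = 3 + (⅓)*(-488704828) = 3 - 488704828/3 = -488704819/3 ≈ -1.6290e+8)
√(-30134 + A) = √(-30134 - 488704819/3) = √(-488795221/3) = I*√1466385663/3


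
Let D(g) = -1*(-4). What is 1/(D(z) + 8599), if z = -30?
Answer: 1/8603 ≈ 0.00011624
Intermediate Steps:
D(g) = 4
1/(D(z) + 8599) = 1/(4 + 8599) = 1/8603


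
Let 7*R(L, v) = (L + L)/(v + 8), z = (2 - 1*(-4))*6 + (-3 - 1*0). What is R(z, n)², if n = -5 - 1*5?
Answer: 1089/49 ≈ 22.224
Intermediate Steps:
n = -10 (n = -5 - 5 = -10)
z = 33 (z = (2 + 4)*6 + (-3 + 0) = 6*6 - 3 = 36 - 3 = 33)
R(L, v) = 2*L/(7*(8 + v)) (R(L, v) = ((L + L)/(v + 8))/7 = ((2*L)/(8 + v))/7 = (2*L/(8 + v))/7 = 2*L/(7*(8 + v)))
R(z, n)² = ((2/7)*33/(8 - 10))² = ((2/7)*33/(-2))² = ((2/7)*33*(-½))² = (-33/7)² = 1089/49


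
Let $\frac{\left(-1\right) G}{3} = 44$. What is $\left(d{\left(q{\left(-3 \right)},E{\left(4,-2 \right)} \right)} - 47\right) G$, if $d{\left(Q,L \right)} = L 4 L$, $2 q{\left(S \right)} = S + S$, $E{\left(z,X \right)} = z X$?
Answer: $-27588$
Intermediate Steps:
$G = -132$ ($G = \left(-3\right) 44 = -132$)
$E{\left(z,X \right)} = X z$
$q{\left(S \right)} = S$ ($q{\left(S \right)} = \frac{S + S}{2} = \frac{2 S}{2} = S$)
$d{\left(Q,L \right)} = 4 L^{2}$ ($d{\left(Q,L \right)} = 4 L L = 4 L^{2}$)
$\left(d{\left(q{\left(-3 \right)},E{\left(4,-2 \right)} \right)} - 47\right) G = \left(4 \left(\left(-2\right) 4\right)^{2} - 47\right) \left(-132\right) = \left(4 \left(-8\right)^{2} - 47\right) \left(-132\right) = \left(4 \cdot 64 - 47\right) \left(-132\right) = \left(256 - 47\right) \left(-132\right) = 209 \left(-132\right) = -27588$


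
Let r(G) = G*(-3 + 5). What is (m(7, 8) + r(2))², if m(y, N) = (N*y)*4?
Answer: 51984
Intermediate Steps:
r(G) = 2*G (r(G) = G*2 = 2*G)
m(y, N) = 4*N*y
(m(7, 8) + r(2))² = (4*8*7 + 2*2)² = (224 + 4)² = 228² = 51984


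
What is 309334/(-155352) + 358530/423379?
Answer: -37633583513/32886387204 ≈ -1.1444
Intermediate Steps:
309334/(-155352) + 358530/423379 = 309334*(-1/155352) + 358530*(1/423379) = -154667/77676 + 358530/423379 = -37633583513/32886387204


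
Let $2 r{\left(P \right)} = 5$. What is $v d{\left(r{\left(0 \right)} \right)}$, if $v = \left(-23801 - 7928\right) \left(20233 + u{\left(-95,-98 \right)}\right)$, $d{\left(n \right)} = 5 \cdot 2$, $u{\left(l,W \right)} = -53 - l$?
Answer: $-6433054750$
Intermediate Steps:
$r{\left(P \right)} = \frac{5}{2}$ ($r{\left(P \right)} = \frac{1}{2} \cdot 5 = \frac{5}{2}$)
$d{\left(n \right)} = 10$
$v = -643305475$ ($v = \left(-23801 - 7928\right) \left(20233 - -42\right) = - 31729 \left(20233 + \left(-53 + 95\right)\right) = - 31729 \left(20233 + 42\right) = \left(-31729\right) 20275 = -643305475$)
$v d{\left(r{\left(0 \right)} \right)} = \left(-643305475\right) 10 = -6433054750$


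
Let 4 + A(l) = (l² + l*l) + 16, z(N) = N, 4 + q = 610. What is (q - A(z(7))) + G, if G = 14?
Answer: 510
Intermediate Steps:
q = 606 (q = -4 + 610 = 606)
A(l) = 12 + 2*l² (A(l) = -4 + ((l² + l*l) + 16) = -4 + ((l² + l²) + 16) = -4 + (2*l² + 16) = -4 + (16 + 2*l²) = 12 + 2*l²)
(q - A(z(7))) + G = (606 - (12 + 2*7²)) + 14 = (606 - (12 + 2*49)) + 14 = (606 - (12 + 98)) + 14 = (606 - 1*110) + 14 = (606 - 110) + 14 = 496 + 14 = 510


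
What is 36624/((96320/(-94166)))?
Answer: -15396141/430 ≈ -35805.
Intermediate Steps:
36624/((96320/(-94166))) = 36624/((96320*(-1/94166))) = 36624/(-48160/47083) = 36624*(-47083/48160) = -15396141/430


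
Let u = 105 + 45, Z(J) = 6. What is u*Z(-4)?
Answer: 900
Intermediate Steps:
u = 150
u*Z(-4) = 150*6 = 900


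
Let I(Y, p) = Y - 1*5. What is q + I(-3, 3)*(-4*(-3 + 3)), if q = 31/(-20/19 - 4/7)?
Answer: -4123/216 ≈ -19.088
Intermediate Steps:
I(Y, p) = -5 + Y (I(Y, p) = Y - 5 = -5 + Y)
q = -4123/216 (q = 31/(-20*1/19 - 4*⅐) = 31/(-20/19 - 4/7) = 31/(-216/133) = 31*(-133/216) = -4123/216 ≈ -19.088)
q + I(-3, 3)*(-4*(-3 + 3)) = -4123/216 + (-5 - 3)*(-4*(-3 + 3)) = -4123/216 - (-32)*0 = -4123/216 - 8*0 = -4123/216 + 0 = -4123/216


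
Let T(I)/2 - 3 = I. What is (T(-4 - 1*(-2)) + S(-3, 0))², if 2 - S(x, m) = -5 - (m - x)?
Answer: 144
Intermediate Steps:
T(I) = 6 + 2*I
S(x, m) = 7 + m - x (S(x, m) = 2 - (-5 - (m - x)) = 2 - (-5 + (x - m)) = 2 - (-5 + x - m) = 2 + (5 + m - x) = 7 + m - x)
(T(-4 - 1*(-2)) + S(-3, 0))² = ((6 + 2*(-4 - 1*(-2))) + (7 + 0 - 1*(-3)))² = ((6 + 2*(-4 + 2)) + (7 + 0 + 3))² = ((6 + 2*(-2)) + 10)² = ((6 - 4) + 10)² = (2 + 10)² = 12² = 144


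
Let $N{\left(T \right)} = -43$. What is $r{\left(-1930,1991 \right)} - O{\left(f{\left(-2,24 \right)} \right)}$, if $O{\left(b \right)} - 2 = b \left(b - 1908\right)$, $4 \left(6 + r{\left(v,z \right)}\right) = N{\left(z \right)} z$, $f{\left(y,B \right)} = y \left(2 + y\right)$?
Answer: $- \frac{85645}{4} \approx -21411.0$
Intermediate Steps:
$r{\left(v,z \right)} = -6 - \frac{43 z}{4}$ ($r{\left(v,z \right)} = -6 + \frac{\left(-43\right) z}{4} = -6 - \frac{43 z}{4}$)
$O{\left(b \right)} = 2 + b \left(-1908 + b\right)$ ($O{\left(b \right)} = 2 + b \left(b - 1908\right) = 2 + b \left(-1908 + b\right)$)
$r{\left(-1930,1991 \right)} - O{\left(f{\left(-2,24 \right)} \right)} = \left(-6 - \frac{85613}{4}\right) - \left(2 + \left(- 2 \left(2 - 2\right)\right)^{2} - 1908 \left(- 2 \left(2 - 2\right)\right)\right) = \left(-6 - \frac{85613}{4}\right) - \left(2 + \left(\left(-2\right) 0\right)^{2} - 1908 \left(\left(-2\right) 0\right)\right) = - \frac{85637}{4} - \left(2 + 0^{2} - 0\right) = - \frac{85637}{4} - \left(2 + 0 + 0\right) = - \frac{85637}{4} - 2 = - \frac{85645}{4}$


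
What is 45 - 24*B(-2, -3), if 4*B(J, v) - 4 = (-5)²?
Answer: -129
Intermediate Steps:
B(J, v) = 29/4 (B(J, v) = 1 + (¼)*(-5)² = 1 + (¼)*25 = 1 + 25/4 = 29/4)
45 - 24*B(-2, -3) = 45 - 24*29/4 = 45 - 174 = -129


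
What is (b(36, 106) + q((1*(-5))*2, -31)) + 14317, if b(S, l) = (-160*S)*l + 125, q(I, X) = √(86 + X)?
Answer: -596118 + √55 ≈ -5.9611e+5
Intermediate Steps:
b(S, l) = 125 - 160*S*l (b(S, l) = -160*S*l + 125 = 125 - 160*S*l)
(b(36, 106) + q((1*(-5))*2, -31)) + 14317 = ((125 - 160*36*106) + √(86 - 31)) + 14317 = ((125 - 610560) + √55) + 14317 = (-610435 + √55) + 14317 = -596118 + √55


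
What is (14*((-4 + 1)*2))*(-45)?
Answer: 3780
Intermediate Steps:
(14*((-4 + 1)*2))*(-45) = (14*(-3*2))*(-45) = (14*(-6))*(-45) = -84*(-45) = 3780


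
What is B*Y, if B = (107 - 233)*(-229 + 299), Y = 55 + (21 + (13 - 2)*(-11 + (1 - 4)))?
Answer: 687960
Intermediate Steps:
Y = -78 (Y = 55 + (21 + 11*(-11 - 3)) = 55 + (21 + 11*(-14)) = 55 + (21 - 154) = 55 - 133 = -78)
B = -8820 (B = -126*70 = -8820)
B*Y = -8820*(-78) = 687960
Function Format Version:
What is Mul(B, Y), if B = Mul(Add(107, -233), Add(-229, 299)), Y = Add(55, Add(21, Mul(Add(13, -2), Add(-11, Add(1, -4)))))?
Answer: 687960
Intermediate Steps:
Y = -78 (Y = Add(55, Add(21, Mul(11, Add(-11, -3)))) = Add(55, Add(21, Mul(11, -14))) = Add(55, Add(21, -154)) = Add(55, -133) = -78)
B = -8820 (B = Mul(-126, 70) = -8820)
Mul(B, Y) = Mul(-8820, -78) = 687960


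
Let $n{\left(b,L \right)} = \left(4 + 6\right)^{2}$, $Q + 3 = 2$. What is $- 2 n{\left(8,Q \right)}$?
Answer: $-200$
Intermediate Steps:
$Q = -1$ ($Q = -3 + 2 = -1$)
$n{\left(b,L \right)} = 100$ ($n{\left(b,L \right)} = 10^{2} = 100$)
$- 2 n{\left(8,Q \right)} = \left(-2\right) 100 = -200$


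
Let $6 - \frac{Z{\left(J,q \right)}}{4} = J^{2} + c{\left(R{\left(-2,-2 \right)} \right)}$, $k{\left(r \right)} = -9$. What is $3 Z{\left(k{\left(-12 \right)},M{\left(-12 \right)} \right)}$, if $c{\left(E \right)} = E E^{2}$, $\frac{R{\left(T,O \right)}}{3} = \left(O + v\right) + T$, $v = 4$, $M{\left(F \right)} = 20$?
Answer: $-900$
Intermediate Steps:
$R{\left(T,O \right)} = 12 + 3 O + 3 T$ ($R{\left(T,O \right)} = 3 \left(\left(O + 4\right) + T\right) = 3 \left(\left(4 + O\right) + T\right) = 3 \left(4 + O + T\right) = 12 + 3 O + 3 T$)
$c{\left(E \right)} = E^{3}$
$Z{\left(J,q \right)} = 24 - 4 J^{2}$ ($Z{\left(J,q \right)} = 24 - 4 \left(J^{2} + \left(12 + 3 \left(-2\right) + 3 \left(-2\right)\right)^{3}\right) = 24 - 4 \left(J^{2} + \left(12 - 6 - 6\right)^{3}\right) = 24 - 4 \left(J^{2} + 0^{3}\right) = 24 - 4 \left(J^{2} + 0\right) = 24 - 4 J^{2}$)
$3 Z{\left(k{\left(-12 \right)},M{\left(-12 \right)} \right)} = 3 \left(24 - 4 \left(-9\right)^{2}\right) = 3 \left(24 - 324\right) = 3 \left(-300\right) = -900$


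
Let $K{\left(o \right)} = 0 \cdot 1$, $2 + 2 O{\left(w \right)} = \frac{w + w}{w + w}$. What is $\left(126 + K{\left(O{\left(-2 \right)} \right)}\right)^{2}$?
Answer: $15876$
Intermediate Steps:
$O{\left(w \right)} = - \frac{1}{2}$ ($O{\left(w \right)} = -1 + \frac{\left(w + w\right) \frac{1}{w + w}}{2} = -1 + \frac{2 w \frac{1}{2 w}}{2} = -1 + \frac{1}{2} \cdot 1 = -1 + \frac{1}{2} = - \frac{1}{2}$)
$K{\left(o \right)} = 0$
$\left(126 + K{\left(O{\left(-2 \right)} \right)}\right)^{2} = \left(126 + 0\right)^{2} = 126^{2} = 15876$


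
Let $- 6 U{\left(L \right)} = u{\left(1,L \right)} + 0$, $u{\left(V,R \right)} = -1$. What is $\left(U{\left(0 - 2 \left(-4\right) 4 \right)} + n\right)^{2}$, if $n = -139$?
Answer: $\frac{693889}{36} \approx 19275.0$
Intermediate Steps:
$U{\left(L \right)} = \frac{1}{6}$ ($U{\left(L \right)} = - \frac{-1 + 0}{6} = \left(- \frac{1}{6}\right) \left(-1\right) = \frac{1}{6}$)
$\left(U{\left(0 - 2 \left(-4\right) 4 \right)} + n\right)^{2} = \left(\frac{1}{6} - 139\right)^{2} = \left(- \frac{833}{6}\right)^{2} = \frac{693889}{36}$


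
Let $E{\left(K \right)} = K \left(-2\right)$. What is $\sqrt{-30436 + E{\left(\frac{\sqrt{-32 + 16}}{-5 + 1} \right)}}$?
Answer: $\sqrt{-30436 + 2 i} \approx 0.0057 + 174.46 i$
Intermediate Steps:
$E{\left(K \right)} = - 2 K$
$\sqrt{-30436 + E{\left(\frac{\sqrt{-32 + 16}}{-5 + 1} \right)}} = \sqrt{-30436 - 2 \frac{\sqrt{-32 + 16}}{-5 + 1}} = \sqrt{-30436 - 2 \frac{\sqrt{-16}}{-4}} = \sqrt{-30436 - 2 \left(- \frac{4 i}{4}\right)} = \sqrt{-30436 - 2 \left(- i\right)} = \sqrt{-30436 + 2 i}$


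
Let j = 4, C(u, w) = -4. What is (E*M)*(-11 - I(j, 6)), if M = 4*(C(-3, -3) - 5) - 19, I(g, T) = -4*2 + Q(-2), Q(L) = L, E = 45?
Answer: 2475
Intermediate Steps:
I(g, T) = -10 (I(g, T) = -4*2 - 2 = -8 - 2 = -10)
M = -55 (M = 4*(-4 - 5) - 19 = 4*(-9) - 19 = -36 - 19 = -55)
(E*M)*(-11 - I(j, 6)) = (45*(-55))*(-11 - 1*(-10)) = -2475*(-11 + 10) = -2475*(-1) = 2475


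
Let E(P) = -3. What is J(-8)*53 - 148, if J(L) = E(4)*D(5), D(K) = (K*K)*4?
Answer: -16048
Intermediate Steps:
D(K) = 4*K² (D(K) = K²*4 = 4*K²)
J(L) = -300 (J(L) = -12*5² = -12*25 = -3*100 = -300)
J(-8)*53 - 148 = -300*53 - 148 = -15900 - 148 = -16048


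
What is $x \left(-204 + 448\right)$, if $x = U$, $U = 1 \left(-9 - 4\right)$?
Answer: $-3172$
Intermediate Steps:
$U = -13$ ($U = 1 \left(-13\right) = -13$)
$x = -13$
$x \left(-204 + 448\right) = - 13 \left(-204 + 448\right) = \left(-13\right) 244 = -3172$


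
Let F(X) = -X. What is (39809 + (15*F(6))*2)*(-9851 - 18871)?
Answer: -1138224138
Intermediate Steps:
(39809 + (15*F(6))*2)*(-9851 - 18871) = (39809 + (15*(-1*6))*2)*(-9851 - 18871) = (39809 + (15*(-6))*2)*(-28722) = (39809 - 90*2)*(-28722) = (39809 - 180)*(-28722) = 39629*(-28722) = -1138224138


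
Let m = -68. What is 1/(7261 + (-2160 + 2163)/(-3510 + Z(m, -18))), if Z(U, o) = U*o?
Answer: 762/5532881 ≈ 0.00013772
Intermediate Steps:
1/(7261 + (-2160 + 2163)/(-3510 + Z(m, -18))) = 1/(7261 + (-2160 + 2163)/(-3510 - 68*(-18))) = 1/(7261 + 3/(-3510 + 1224)) = 1/(7261 + 3/(-2286)) = 1/(7261 + 3*(-1/2286)) = 1/(7261 - 1/762) = 1/(5532881/762) = 762/5532881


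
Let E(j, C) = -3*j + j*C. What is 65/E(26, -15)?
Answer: -5/36 ≈ -0.13889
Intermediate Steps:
E(j, C) = -3*j + C*j
65/E(26, -15) = 65/((26*(-3 - 15))) = 65/((26*(-18))) = 65/(-468) = 65*(-1/468) = -5/36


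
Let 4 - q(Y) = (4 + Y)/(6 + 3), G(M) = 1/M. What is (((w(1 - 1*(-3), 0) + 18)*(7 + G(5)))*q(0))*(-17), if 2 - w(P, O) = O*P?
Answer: -8704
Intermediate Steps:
w(P, O) = 2 - O*P
q(Y) = 32/9 - Y/9 (q(Y) = 4 - (4 + Y)/(6 + 3) = 4 - (4 + Y)/9 = 4 - (4/9 + Y/9) = 4 + (-4/9 - Y/9) = 32/9 - Y/9)
(((w(1 - 1*(-3), 0) + 18)*(7 + G(5)))*q(0))*(-17) = ((((2 - 1*0*(1 - 1*(-3))) + 18)*(7 + 1/5))*(32/9 - ⅑*0))*(-17) = ((((2 - 1*0*(1 + 3)) + 18)*(7 + ⅕))*(32/9 + 0))*(-17) = ((((2 - 1*0*4) + 18)*(36/5))*(32/9))*(-17) = ((((2 + 0) + 18)*(36/5))*(32/9))*(-17) = (((2 + 18)*(36/5))*(32/9))*(-17) = ((20*(36/5))*(32/9))*(-17) = (144*(32/9))*(-17) = 512*(-17) = -8704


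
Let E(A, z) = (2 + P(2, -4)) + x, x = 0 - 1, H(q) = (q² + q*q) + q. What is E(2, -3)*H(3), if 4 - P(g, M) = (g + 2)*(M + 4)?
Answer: 105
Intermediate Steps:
H(q) = q + 2*q² (H(q) = (q² + q²) + q = 2*q² + q = q + 2*q²)
P(g, M) = 4 - (2 + g)*(4 + M) (P(g, M) = 4 - (g + 2)*(M + 4) = 4 - (2 + g)*(4 + M))
x = -1
E(A, z) = 5 (E(A, z) = (2 + (-4 - 4*2 - 2*(-4) - 1*(-4)*2)) - 1 = (2 + (-4 - 8 + 8 + 8)) - 1 = (2 + 4) - 1 = 6 - 1 = 5)
E(2, -3)*H(3) = 5*(3*(1 + 2*3)) = 5*(3*(1 + 6)) = 5*(3*7) = 5*21 = 105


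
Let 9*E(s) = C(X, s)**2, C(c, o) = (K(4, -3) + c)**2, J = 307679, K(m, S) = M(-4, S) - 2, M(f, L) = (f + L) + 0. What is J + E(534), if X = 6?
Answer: 307688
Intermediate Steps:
M(f, L) = L + f (M(f, L) = (L + f) + 0 = L + f)
K(m, S) = -6 + S (K(m, S) = (S - 4) - 2 = (-4 + S) - 2 = -6 + S)
C(c, o) = (-9 + c)**2 (C(c, o) = ((-6 - 3) + c)**2 = (-9 + c)**2)
E(s) = 9 (E(s) = ((-9 + 6)**2)**2/9 = ((-3)**2)**2/9 = (1/9)*9**2 = (1/9)*81 = 9)
J + E(534) = 307679 + 9 = 307688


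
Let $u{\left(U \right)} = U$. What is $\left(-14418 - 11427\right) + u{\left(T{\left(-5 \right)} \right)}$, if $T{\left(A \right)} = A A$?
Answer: $-25820$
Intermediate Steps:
$T{\left(A \right)} = A^{2}$
$\left(-14418 - 11427\right) + u{\left(T{\left(-5 \right)} \right)} = \left(-14418 - 11427\right) + \left(-5\right)^{2} = -25845 + 25 = -25820$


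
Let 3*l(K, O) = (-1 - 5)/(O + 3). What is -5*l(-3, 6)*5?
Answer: 50/9 ≈ 5.5556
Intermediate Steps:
l(K, O) = -2/(3 + O) (l(K, O) = ((-1 - 5)/(O + 3))/3 = (-6/(3 + O))/3 = -2/(3 + O))
-5*l(-3, 6)*5 = -(-10)/(3 + 6)*5 = -(-10)/9*5 = -5*(-2/9)*5 = (10/9)*5 = 50/9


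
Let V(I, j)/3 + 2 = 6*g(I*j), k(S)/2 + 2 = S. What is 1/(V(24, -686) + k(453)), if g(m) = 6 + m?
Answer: -1/295348 ≈ -3.3858e-6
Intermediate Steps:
k(S) = -4 + 2*S
V(I, j) = 102 + 18*I*j (V(I, j) = -6 + 3*(6*(6 + I*j)) = -6 + 3*(36 + 6*I*j) = -6 + (108 + 18*I*j) = 102 + 18*I*j)
1/(V(24, -686) + k(453)) = 1/((102 + 18*24*(-686)) + (-4 + 2*453)) = 1/((102 - 296352) + (-4 + 906)) = 1/(-296250 + 902) = 1/(-295348) = -1/295348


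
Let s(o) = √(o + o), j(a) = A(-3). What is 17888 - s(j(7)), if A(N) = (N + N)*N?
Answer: 17882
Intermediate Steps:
A(N) = 2*N² (A(N) = (2*N)*N = 2*N²)
j(a) = 18 (j(a) = 2*(-3)² = 2*9 = 18)
s(o) = √2*√o (s(o) = √(2*o) = √2*√o)
17888 - s(j(7)) = 17888 - √2*√18 = 17888 - √2*3*√2 = 17888 - 1*6 = 17888 - 6 = 17882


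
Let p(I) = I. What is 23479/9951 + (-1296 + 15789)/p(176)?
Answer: 148352147/1751376 ≈ 84.706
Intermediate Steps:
23479/9951 + (-1296 + 15789)/p(176) = 23479/9951 + (-1296 + 15789)/176 = 23479*(1/9951) + 14493*(1/176) = 23479/9951 + 14493/176 = 148352147/1751376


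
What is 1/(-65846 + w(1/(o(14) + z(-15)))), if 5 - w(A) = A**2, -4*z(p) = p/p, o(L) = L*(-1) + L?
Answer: -1/65857 ≈ -1.5184e-5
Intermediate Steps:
o(L) = 0 (o(L) = -L + L = 0)
z(p) = -1/4 (z(p) = -p/(4*p) = -1/4*1 = -1/4)
w(A) = 5 - A**2
1/(-65846 + w(1/(o(14) + z(-15)))) = 1/(-65846 + (5 - (1/(0 - 1/4))**2)) = 1/(-65846 + (5 - (1/(-1/4))**2)) = 1/(-65846 + (5 - 1*(-4)**2)) = 1/(-65846 + (5 - 1*16)) = 1/(-65846 + (5 - 16)) = 1/(-65846 - 11) = 1/(-65857) = -1/65857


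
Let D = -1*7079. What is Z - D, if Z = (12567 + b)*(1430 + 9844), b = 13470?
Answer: 293548217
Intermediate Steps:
D = -7079
Z = 293541138 (Z = (12567 + 13470)*(1430 + 9844) = 26037*11274 = 293541138)
Z - D = 293541138 - 1*(-7079) = 293541138 + 7079 = 293548217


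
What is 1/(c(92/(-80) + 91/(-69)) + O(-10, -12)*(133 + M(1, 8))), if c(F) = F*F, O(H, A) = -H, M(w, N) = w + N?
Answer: 1904400/2715855649 ≈ 0.00070122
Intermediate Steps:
M(w, N) = N + w
c(F) = F**2
1/(c(92/(-80) + 91/(-69)) + O(-10, -12)*(133 + M(1, 8))) = 1/((92/(-80) + 91/(-69))**2 + (-1*(-10))*(133 + (8 + 1))) = 1/((92*(-1/80) + 91*(-1/69))**2 + 10*(133 + 9)) = 1/((-23/20 - 91/69)**2 + 10*142) = 1/((-3407/1380)**2 + 1420) = 1/(11607649/1904400 + 1420) = 1/(2715855649/1904400) = 1904400/2715855649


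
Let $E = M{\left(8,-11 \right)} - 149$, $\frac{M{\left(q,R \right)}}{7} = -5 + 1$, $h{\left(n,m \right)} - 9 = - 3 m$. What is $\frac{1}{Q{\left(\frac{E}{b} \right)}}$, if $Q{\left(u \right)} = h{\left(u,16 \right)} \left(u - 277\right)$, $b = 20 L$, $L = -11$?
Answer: $\frac{220}{2369757} \approx 9.2837 \cdot 10^{-5}$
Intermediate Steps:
$h{\left(n,m \right)} = 9 - 3 m$
$M{\left(q,R \right)} = -28$ ($M{\left(q,R \right)} = 7 \left(-5 + 1\right) = 7 \left(-4\right) = -28$)
$E = -177$ ($E = -28 - 149 = -177$)
$b = -220$ ($b = 20 \left(-11\right) = -220$)
$Q{\left(u \right)} = 10803 - 39 u$ ($Q{\left(u \right)} = \left(9 - 48\right) \left(u - 277\right) = \left(9 - 48\right) \left(-277 + u\right) = - 39 \left(-277 + u\right) = 10803 - 39 u$)
$\frac{1}{Q{\left(\frac{E}{b} \right)}} = \frac{1}{10803 - 39 \left(- \frac{177}{-220}\right)} = \frac{1}{10803 - 39 \left(\left(-177\right) \left(- \frac{1}{220}\right)\right)} = \frac{1}{10803 - \frac{6903}{220}} = \frac{1}{\frac{2369757}{220}} = \frac{220}{2369757}$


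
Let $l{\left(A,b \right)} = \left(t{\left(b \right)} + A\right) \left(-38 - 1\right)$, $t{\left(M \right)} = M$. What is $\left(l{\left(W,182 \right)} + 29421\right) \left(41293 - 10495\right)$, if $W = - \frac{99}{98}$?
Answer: $\frac{33747139485}{49} \approx 6.8872 \cdot 10^{8}$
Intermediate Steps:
$W = - \frac{99}{98}$ ($W = \left(-99\right) \frac{1}{98} = - \frac{99}{98} \approx -1.0102$)
$l{\left(A,b \right)} = - 39 A - 39 b$ ($l{\left(A,b \right)} = \left(b + A\right) \left(-38 - 1\right) = \left(A + b\right) \left(-39\right) = - 39 A - 39 b$)
$\left(l{\left(W,182 \right)} + 29421\right) \left(41293 - 10495\right) = \left(\left(\left(-39\right) \left(- \frac{99}{98}\right) - 7098\right) + 29421\right) \left(41293 - 10495\right) = \left(\left(\frac{3861}{98} - 7098\right) + 29421\right) 30798 = \left(- \frac{691743}{98} + 29421\right) 30798 = \frac{2191515}{98} \cdot 30798 = \frac{33747139485}{49}$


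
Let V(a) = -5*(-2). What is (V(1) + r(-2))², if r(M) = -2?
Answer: 64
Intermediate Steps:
V(a) = 10
(V(1) + r(-2))² = (10 - 2)² = 8² = 64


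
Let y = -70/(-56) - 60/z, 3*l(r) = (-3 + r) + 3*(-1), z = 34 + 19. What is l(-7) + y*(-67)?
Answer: -7781/636 ≈ -12.234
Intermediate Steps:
z = 53
l(r) = -2 + r/3 (l(r) = ((-3 + r) + 3*(-1))/3 = ((-3 + r) - 3)/3 = (-6 + r)/3 = -2 + r/3)
y = 25/212 (y = -70/(-56) - 60/53 = -70*(-1/56) - 60*1/53 = 5/4 - 60/53 = 25/212 ≈ 0.11792)
l(-7) + y*(-67) = (-2 + (⅓)*(-7)) + (25/212)*(-67) = (-2 - 7/3) - 1675/212 = -13/3 - 1675/212 = -7781/636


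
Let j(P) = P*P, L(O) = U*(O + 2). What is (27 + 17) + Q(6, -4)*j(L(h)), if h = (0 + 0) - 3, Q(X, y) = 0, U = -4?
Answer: 44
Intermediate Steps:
h = -3 (h = 0 - 3 = -3)
L(O) = -8 - 4*O (L(O) = -4*(O + 2) = -4*(2 + O) = -8 - 4*O)
j(P) = P²
(27 + 17) + Q(6, -4)*j(L(h)) = (27 + 17) + 0*(-8 - 4*(-3))² = 44 + 0*(-8 + 12)² = 44 + 0*4² = 44 + 0*16 = 44 + 0 = 44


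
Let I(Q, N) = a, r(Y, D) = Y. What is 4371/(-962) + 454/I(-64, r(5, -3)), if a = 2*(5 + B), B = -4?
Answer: 214003/962 ≈ 222.46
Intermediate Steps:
a = 2 (a = 2*(5 - 4) = 2*1 = 2)
I(Q, N) = 2
4371/(-962) + 454/I(-64, r(5, -3)) = 4371/(-962) + 454/2 = 4371*(-1/962) + 454*(½) = -4371/962 + 227 = 214003/962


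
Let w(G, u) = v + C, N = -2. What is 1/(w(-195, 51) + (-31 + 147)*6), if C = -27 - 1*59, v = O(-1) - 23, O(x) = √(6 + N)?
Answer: 1/589 ≈ 0.0016978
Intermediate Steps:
O(x) = 2 (O(x) = √(6 - 2) = √4 = 2)
v = -21 (v = 2 - 23 = -21)
C = -86 (C = -27 - 59 = -86)
w(G, u) = -107 (w(G, u) = -21 - 86 = -107)
1/(w(-195, 51) + (-31 + 147)*6) = 1/(-107 + (-31 + 147)*6) = 1/(-107 + 116*6) = 1/(-107 + 696) = 1/589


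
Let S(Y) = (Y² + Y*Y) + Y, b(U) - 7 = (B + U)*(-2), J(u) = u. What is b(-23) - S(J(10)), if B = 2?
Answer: -161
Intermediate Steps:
b(U) = 3 - 2*U (b(U) = 7 + (2 + U)*(-2) = 7 + (-4 - 2*U) = 3 - 2*U)
S(Y) = Y + 2*Y² (S(Y) = (Y² + Y²) + Y = 2*Y² + Y = Y + 2*Y²)
b(-23) - S(J(10)) = (3 - 2*(-23)) - 10*(1 + 2*10) = (3 + 46) - 10*(1 + 20) = 49 - 10*21 = 49 - 1*210 = 49 - 210 = -161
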